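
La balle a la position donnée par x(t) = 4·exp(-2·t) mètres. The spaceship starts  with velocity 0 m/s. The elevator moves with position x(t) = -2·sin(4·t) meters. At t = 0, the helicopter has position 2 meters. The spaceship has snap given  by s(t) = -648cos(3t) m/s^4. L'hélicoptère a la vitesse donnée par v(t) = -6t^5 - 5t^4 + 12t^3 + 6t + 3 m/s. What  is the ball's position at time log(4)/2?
Using x(t) = 4·exp(-2·t) and substituting t = log(4)/2, we find x = 1.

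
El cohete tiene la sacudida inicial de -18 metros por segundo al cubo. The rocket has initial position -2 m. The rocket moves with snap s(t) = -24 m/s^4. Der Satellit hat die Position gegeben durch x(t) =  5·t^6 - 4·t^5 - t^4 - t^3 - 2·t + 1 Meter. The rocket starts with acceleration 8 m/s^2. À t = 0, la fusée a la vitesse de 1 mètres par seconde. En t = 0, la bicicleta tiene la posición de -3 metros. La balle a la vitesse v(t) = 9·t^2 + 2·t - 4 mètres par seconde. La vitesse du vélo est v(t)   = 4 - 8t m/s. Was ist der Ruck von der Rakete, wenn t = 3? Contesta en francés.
En partant du snap s(t) = -24, nous prenons 1 intégrale. En intégrant le snap et en utilisant la condition initiale j(0) = -18, nous obtenons j(t) = -24·t - 18. En utilisant j(t) = -24·t - 18 et en substituant t = 3, nous trouvons j = -90.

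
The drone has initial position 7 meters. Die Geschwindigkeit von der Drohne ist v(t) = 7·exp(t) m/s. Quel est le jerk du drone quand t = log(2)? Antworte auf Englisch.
We must differentiate our velocity equation v(t) = 7·exp(t) 2 times. The derivative of velocity gives acceleration: a(t) = 7·exp(t). Differentiating acceleration, we get jerk: j(t) = 7·exp(t). We have jerk j(t) = 7·exp(t). Substituting t = log(2): j(log(2)) = 14.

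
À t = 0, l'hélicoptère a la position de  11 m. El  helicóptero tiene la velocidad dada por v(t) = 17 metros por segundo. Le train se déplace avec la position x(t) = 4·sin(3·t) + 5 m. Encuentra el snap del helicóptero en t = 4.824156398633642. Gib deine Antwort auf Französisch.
Nous devons dériver notre équation de la vitesse v(t) = 17 3 fois. En prenant d/dt de v(t), nous trouvons a(t) = 0. En prenant d/dt de a(t), nous trouvons j(t) = 0. En dérivant le jerk, nous obtenons le snap: s(t) = 0. Nous avons le snap s(t) = 0. En substituant t = 4.824156398633642: s(4.824156398633642) = 0.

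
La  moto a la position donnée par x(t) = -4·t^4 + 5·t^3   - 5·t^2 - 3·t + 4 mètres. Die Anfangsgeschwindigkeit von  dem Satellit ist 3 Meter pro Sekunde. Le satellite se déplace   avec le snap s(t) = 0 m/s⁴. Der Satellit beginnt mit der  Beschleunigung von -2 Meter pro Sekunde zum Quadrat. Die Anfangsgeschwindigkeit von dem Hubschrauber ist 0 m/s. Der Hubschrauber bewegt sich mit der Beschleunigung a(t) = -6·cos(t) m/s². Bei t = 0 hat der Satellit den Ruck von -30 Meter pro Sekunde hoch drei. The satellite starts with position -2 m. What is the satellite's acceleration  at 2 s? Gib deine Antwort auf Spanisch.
Para resolver esto, necesitamos tomar 2 antiderivadas de nuestra ecuación del snap s(t) = 0. La integral del snap es la sacudida. Usando j(0) = -30, obtenemos j(t) = -30. La integral de la sacudida es la aceleración. Usando a(0) = -2, obtenemos a(t) = -30·t - 2. Usando a(t) = -30·t - 2 y sustituyendo t = 2, encontramos a = -62.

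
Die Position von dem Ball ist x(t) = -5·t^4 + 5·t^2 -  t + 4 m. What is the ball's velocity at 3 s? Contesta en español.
Debemos derivar nuestra ecuación de la posición x(t) = -5·t^4 + 5·t^2 - t + 4 1 vez. Derivando la posición, obtenemos la velocidad: v(t) = -20·t^3 + 10·t - 1. Usando v(t) = -20·t^3 + 10·t - 1 y sustituyendo t = 3, encontramos v = -511.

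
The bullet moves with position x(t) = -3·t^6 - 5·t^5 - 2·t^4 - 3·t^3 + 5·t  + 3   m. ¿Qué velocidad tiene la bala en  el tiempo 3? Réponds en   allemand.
Um dies zu lösen, müssen wir 1 Ableitung unserer Gleichung für die Position x(t) = -3·t^6 - 5·t^5 - 2·t^4 - 3·t^3 + 5·t + 3 nehmen. Die Ableitung von der Position ergibt die Geschwindigkeit: v(t) = -18·t^5 - 25·t^4 - 8·t^3 - 9·t^2 + 5. Wir haben die Geschwindigkeit v(t) = -18·t^5 - 25·t^4 - 8·t^3 - 9·t^2 + 5. Durch Einsetzen von t = 3: v(3) = -6691.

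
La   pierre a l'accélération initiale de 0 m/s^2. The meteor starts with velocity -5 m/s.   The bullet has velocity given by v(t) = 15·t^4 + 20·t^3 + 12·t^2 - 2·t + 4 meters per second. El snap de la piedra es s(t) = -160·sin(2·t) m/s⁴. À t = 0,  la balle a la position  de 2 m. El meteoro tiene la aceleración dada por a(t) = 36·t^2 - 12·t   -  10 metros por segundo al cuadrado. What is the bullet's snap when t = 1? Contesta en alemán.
Ausgehend von der Geschwindigkeit v(t) = 15·t^4 + 20·t^3 + 12·t^2 - 2·t + 4, nehmen wir 3 Ableitungen. Die Ableitung von der Geschwindigkeit ergibt die Beschleunigung: a(t) = 60·t^3 + 60·t^2 + 24·t - 2. Durch Ableiten von der Beschleunigung erhalten wir den Ruck: j(t) = 180·t^2 + 120·t + 24. Durch Ableiten von dem Ruck erhalten wir den Snap: s(t) = 360·t + 120. Mit s(t) = 360·t + 120 und Einsetzen von t = 1, finden wir s = 480.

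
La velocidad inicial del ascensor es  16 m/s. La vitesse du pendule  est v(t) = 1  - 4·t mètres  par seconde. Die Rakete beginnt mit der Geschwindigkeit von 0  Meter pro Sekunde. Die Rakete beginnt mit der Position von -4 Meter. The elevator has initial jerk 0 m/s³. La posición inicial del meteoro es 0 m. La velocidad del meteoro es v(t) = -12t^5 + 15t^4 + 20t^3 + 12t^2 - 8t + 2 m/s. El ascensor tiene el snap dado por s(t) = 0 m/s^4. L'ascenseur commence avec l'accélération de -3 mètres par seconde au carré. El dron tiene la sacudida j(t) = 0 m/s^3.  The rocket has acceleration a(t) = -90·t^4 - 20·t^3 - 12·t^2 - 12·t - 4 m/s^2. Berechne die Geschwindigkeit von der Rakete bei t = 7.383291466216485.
Um dies zu lösen, müssen wir 1 Integral unserer Gleichung für die Beschleunigung a(t) = -90·t^4 - 20·t^3 - 12·t^2 - 12·t - 4 finden. Die Stammfunktion von der Beschleunigung, mit v(0) = 0, ergibt die Geschwindigkeit: v(t) = t·(-18·t^4 - 5·t^3 - 4·t^2 - 6·t - 4). Mit v(t) = t·(-18·t^4 - 5·t^3 - 4·t^2 - 6·t - 4) und Einsetzen von t = 7.383291466216485, finden wir v = -411757.108396168.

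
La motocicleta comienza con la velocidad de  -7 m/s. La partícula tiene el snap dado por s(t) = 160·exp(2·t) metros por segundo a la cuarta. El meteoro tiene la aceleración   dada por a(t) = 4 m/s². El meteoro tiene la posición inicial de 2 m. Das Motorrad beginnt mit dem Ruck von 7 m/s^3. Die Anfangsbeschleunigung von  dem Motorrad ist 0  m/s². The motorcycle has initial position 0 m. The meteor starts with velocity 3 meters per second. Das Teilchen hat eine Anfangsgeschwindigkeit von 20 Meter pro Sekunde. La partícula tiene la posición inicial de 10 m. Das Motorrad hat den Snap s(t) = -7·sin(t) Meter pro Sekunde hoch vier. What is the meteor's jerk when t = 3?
To solve this, we need to take 1 derivative of our acceleration equation a(t) = 4. The derivative of acceleration gives jerk: j(t) = 0. Using j(t) = 0 and substituting t = 3, we find j = 0.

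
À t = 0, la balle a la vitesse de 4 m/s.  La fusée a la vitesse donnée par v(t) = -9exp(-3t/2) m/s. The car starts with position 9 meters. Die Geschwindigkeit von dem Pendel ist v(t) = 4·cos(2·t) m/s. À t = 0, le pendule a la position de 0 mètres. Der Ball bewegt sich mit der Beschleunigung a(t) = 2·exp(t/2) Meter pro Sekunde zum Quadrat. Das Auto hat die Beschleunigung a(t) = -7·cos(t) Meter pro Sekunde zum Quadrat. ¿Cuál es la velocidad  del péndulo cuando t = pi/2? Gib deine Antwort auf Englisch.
From the given velocity equation v(t) = 4·cos(2·t), we substitute t = pi/2 to get v = -4.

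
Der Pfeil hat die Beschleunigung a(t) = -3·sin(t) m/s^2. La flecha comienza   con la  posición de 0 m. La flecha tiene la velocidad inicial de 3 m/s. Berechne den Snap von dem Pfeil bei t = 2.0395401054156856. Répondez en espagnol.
Partiendo de la aceleración a(t) = -3·sin(t), tomamos 2 derivadas. Tomando d/dt de a(t), encontramos j(t) = -3·cos(t). La derivada de la sacudida da el snap: s(t) = 3·sin(t). Tenemos el snap s(t) = 3·sin(t). Sustituyendo t = 2.0395401054156856: s(2.0395401054156856) = 2.67640952997411.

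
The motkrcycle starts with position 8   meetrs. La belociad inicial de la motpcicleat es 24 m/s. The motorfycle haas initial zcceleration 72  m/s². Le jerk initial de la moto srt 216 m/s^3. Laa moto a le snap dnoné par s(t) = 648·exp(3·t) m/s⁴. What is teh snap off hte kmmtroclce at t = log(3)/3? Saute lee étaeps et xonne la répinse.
The answer is 1944.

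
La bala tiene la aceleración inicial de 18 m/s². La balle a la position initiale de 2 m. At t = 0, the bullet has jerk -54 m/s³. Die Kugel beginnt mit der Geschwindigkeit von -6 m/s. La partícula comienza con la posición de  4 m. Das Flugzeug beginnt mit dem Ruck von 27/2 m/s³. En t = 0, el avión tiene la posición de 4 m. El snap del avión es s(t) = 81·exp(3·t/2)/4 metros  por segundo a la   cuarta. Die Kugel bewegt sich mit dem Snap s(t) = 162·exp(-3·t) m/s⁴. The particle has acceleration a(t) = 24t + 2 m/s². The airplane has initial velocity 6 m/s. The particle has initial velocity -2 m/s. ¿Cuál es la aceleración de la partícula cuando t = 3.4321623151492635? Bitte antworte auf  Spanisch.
Usando a(t) = 24·t + 2 y sustituyendo t = 3.4321623151492635, encontramos a = 84.3718955635823.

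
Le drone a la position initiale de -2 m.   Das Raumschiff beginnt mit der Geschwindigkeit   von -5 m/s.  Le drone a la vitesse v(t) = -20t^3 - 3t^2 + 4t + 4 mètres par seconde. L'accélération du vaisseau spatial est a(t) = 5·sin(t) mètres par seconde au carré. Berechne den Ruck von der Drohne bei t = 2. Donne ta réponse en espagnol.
Debemos derivar nuestra ecuación de la velocidad v(t) = -20·t^3 - 3·t^2 + 4·t + 4 2 veces. Derivando la velocidad, obtenemos la aceleración: a(t) = -60·t^2 - 6·t + 4. Derivando la aceleración, obtenemos la sacudida: j(t) = -120·t - 6. De la ecuación de la sacudida j(t) = -120·t - 6, sustituimos t = 2 para obtener j = -246.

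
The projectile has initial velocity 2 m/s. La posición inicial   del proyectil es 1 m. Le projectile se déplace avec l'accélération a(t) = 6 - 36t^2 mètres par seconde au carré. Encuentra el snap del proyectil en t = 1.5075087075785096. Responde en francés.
En partant de l'accélération a(t) = 6 - 36·t^2, nous prenons 2 dérivées. En dérivant l'accélération, nous obtenons le jerk: j(t) = -72·t. En prenant d/dt de j(t), nous trouvons s(t) = -72. En utilisant s(t) = -72 et en substituant t = 1.5075087075785096, nous trouvons s = -72.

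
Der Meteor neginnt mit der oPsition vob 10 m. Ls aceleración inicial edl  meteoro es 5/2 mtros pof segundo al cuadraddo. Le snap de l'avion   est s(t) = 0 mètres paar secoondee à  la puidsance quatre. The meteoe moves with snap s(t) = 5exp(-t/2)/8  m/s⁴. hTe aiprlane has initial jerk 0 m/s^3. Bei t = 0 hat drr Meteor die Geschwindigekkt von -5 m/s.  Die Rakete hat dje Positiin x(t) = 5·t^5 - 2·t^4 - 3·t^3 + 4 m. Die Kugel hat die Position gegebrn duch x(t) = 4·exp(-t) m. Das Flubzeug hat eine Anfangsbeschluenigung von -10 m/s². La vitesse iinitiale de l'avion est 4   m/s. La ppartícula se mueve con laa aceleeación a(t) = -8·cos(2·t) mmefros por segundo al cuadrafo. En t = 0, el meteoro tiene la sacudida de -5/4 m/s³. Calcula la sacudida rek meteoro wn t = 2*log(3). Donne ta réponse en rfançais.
Pour résoudre ceci, nous devons prendre 1 primitive de notre équation du snap s(t) = 5·exp(-t/2)/8. L'intégrale du snap est le jerk. En utilisant j(0) = -5/4, nous obtenons j(t) = -5·exp(-t/2)/4. En utilisant j(t) = -5·exp(-t/2)/4 et en substituant t = 2*log(3), nous trouvons j = -5/12.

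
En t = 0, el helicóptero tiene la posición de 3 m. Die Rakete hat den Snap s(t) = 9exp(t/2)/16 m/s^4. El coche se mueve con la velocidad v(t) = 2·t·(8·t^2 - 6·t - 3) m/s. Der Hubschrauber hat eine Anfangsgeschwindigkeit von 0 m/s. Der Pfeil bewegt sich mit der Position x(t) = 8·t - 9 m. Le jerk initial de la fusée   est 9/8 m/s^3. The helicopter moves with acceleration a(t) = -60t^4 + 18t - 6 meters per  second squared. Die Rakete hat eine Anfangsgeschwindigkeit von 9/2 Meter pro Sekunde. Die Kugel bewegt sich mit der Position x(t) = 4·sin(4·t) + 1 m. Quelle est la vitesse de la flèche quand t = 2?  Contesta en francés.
En partant de la position x(t) = 8·t - 9, nous prenons 1 dérivée. En prenant d/dt de x(t), nous trouvons v(t) = 8. De l'équation de la vitesse v(t) = 8, nous substituons t = 2 pour obtenir v = 8.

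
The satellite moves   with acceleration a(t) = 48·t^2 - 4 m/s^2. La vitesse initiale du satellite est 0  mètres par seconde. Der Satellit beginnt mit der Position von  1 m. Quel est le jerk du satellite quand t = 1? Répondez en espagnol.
Debemos derivar nuestra ecuación de la aceleración a(t) = 48·t^2 - 4 1 vez. La derivada de la aceleración da la sacudida: j(t) = 96·t. Usando j(t) = 96·t y sustituyendo t = 1, encontramos j = 96.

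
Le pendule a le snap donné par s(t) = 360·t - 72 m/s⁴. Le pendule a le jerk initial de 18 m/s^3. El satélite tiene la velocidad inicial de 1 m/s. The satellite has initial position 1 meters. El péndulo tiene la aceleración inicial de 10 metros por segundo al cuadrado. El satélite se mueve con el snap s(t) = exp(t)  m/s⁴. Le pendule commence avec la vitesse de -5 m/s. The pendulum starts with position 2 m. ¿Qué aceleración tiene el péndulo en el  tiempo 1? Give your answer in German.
Ausgehend von dem Snap s(t) = 360·t - 72, nehmen wir 2 Stammfunktionen. Durch Integration von dem Snap und Verwendung der Anfangsbedingung j(0) = 18, erhalten wir j(t) = 180·t^2 - 72·t + 18. Das Integral von dem Ruck, mit a(0) = 10, ergibt die Beschleunigung: a(t) = 60·t^3 - 36·t^2 + 18·t + 10. Mit a(t) = 60·t^3 - 36·t^2 + 18·t + 10 und Einsetzen von t = 1, finden wir a = 52.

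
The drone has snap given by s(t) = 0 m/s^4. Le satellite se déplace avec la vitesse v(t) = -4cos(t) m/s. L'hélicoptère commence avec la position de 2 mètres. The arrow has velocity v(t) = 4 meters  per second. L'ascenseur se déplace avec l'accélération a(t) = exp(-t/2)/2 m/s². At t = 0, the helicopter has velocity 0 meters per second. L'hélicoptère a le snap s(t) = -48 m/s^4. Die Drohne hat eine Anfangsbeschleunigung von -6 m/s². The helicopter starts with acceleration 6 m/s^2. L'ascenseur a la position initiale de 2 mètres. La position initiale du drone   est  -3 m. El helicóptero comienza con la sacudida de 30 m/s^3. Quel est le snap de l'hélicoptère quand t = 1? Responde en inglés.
Using s(t) = -48 and substituting t = 1, we find s = -48.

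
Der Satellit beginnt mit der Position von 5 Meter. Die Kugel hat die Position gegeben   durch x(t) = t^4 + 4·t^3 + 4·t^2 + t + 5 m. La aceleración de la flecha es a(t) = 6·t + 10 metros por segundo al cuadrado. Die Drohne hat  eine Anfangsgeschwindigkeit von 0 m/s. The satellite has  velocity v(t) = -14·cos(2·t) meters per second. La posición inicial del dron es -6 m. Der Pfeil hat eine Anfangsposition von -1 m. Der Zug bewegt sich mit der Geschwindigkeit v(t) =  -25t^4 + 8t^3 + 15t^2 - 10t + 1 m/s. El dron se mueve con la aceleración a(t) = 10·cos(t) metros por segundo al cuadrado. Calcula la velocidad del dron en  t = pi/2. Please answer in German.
Ausgehend von der Beschleunigung a(t) = 10·cos(t), nehmen wir 1 Integral. Das Integral von der Beschleunigung, mit v(0) = 0, ergibt die Geschwindigkeit: v(t) = 10·sin(t). Wir haben die Geschwindigkeit v(t) = 10·sin(t). Durch Einsetzen von t = pi/2: v(pi/2) = 10.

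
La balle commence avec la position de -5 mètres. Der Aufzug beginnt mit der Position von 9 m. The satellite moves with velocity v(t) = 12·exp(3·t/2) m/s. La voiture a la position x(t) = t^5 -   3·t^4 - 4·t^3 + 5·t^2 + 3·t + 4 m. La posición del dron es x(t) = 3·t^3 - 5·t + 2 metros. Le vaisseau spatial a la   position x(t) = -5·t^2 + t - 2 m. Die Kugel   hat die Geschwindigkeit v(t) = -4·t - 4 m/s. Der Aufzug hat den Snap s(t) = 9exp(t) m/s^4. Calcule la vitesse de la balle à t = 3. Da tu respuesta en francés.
En utilisant v(t) = -4·t - 4 et en substituant t = 3, nous trouvons v = -16.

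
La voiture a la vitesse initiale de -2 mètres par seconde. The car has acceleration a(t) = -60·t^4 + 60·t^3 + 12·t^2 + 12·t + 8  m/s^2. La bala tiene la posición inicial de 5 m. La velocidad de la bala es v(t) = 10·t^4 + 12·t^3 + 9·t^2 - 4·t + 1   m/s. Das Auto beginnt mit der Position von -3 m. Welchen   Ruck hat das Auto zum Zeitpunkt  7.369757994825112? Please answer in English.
To solve this, we need to take 1 derivative of our acceleration equation a(t) = -60·t^4 + 60·t^3 + 12·t^2 + 12·t + 8. Differentiating acceleration, we get jerk: j(t) = -240·t^3 + 180·t^2 + 24·t + 12. From the given jerk equation j(t) = -240·t^3 + 180·t^2 + 24·t + 12, we substitute t = 7.369757994825112 to get j = -86100.9945374497.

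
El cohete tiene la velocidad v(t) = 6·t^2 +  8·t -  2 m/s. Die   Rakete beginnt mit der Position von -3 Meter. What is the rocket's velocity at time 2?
Using v(t) = 6·t^2 + 8·t - 2 and substituting t = 2, we find v = 38.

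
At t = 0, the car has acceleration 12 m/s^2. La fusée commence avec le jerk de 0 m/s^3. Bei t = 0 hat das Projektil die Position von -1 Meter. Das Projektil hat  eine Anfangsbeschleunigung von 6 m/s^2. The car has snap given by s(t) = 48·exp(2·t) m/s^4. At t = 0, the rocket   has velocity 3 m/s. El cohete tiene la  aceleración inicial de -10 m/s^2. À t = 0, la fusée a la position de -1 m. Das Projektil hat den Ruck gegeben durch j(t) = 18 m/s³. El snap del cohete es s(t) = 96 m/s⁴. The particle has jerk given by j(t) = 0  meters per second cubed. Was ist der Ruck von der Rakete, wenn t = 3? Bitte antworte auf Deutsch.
Wir müssen unsere Gleichung für den Snap s(t) = 96 1-mal integrieren. Mit ∫s(t)dt und Anwendung von j(0) = 0, finden wir j(t) = 96·t. Wir haben den Ruck j(t) = 96·t. Durch Einsetzen von t = 3: j(3) = 288.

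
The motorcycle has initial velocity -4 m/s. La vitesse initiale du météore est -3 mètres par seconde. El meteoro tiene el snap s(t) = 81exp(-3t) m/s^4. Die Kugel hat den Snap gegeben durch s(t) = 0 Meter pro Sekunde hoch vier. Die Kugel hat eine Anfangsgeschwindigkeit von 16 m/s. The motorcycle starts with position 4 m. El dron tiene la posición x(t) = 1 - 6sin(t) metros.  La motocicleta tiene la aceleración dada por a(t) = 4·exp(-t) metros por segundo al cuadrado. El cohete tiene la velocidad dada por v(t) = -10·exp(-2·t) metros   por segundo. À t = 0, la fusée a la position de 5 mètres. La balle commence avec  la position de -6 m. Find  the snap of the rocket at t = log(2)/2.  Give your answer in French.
Pour résoudre ceci, nous devons prendre 3 dérivées de notre équation de la vitesse v(t) = -10·exp(-2·t). La dérivée de la vitesse donne l'accélération: a(t) = 20·exp(-2·t). En prenant d/dt de a(t), nous trouvons j(t) = -40·exp(-2·t). En dérivant le jerk, nous obtenons le snap: s(t) = 80·exp(-2·t). Nous avons le snap s(t) = 80·exp(-2·t). En substituant t = log(2)/2: s(log(2)/2) = 40.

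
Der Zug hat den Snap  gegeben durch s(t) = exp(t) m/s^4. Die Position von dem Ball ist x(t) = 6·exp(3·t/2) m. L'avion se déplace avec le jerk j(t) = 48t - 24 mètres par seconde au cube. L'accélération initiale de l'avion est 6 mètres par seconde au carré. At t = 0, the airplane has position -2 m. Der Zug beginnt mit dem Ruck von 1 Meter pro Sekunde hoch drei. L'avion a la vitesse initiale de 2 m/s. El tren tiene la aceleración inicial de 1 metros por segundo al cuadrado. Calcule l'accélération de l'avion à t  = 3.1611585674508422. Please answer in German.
Um dies zu lösen, müssen wir 1 Integral unserer Gleichung für den Ruck j(t) = 48·t - 24 finden. Mit ∫j(t)dt und Anwendung von a(0) = 6, finden wir a(t) = 24·t^2 - 24·t + 6. Aus der Gleichung für die Beschleunigung a(t) = 24·t^2 - 24·t + 6, setzen wir t = 3.1611585674508422 ein und erhalten a = 169.962358106808.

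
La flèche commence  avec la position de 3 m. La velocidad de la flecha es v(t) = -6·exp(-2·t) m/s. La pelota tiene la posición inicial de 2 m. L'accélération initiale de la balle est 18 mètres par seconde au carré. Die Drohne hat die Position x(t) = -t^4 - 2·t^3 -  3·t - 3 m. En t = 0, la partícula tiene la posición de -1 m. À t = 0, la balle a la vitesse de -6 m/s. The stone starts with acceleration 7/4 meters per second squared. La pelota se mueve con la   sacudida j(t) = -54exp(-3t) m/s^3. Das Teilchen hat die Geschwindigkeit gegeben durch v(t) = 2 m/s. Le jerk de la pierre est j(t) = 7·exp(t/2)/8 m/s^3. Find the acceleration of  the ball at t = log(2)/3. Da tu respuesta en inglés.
To solve this, we need to take 1 antiderivative of our jerk equation j(t) = -54·exp(-3·t). Taking ∫j(t)dt and applying a(0) = 18, we find a(t) = 18·exp(-3·t). Using a(t) = 18·exp(-3·t) and substituting t = log(2)/3, we find a = 9.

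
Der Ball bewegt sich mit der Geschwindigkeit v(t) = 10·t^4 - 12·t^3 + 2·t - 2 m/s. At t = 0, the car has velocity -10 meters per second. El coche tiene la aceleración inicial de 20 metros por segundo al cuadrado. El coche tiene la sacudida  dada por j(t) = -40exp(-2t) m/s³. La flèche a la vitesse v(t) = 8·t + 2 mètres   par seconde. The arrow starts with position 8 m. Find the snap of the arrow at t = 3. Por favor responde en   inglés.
We must differentiate our velocity equation v(t) = 8·t + 2 3 times. The derivative of velocity gives acceleration: a(t) = 8. Differentiating acceleration, we get jerk: j(t) = 0. The derivative of jerk gives snap: s(t) = 0. From the given snap equation s(t) = 0, we substitute t = 3 to get s = 0.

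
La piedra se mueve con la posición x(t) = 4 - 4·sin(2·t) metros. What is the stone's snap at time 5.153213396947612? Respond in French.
En partant de la position x(t) = 4 - 4·sin(2·t), nous prenons 4 dérivées. En prenant d/dt de x(t), nous trouvons v(t) = -8·cos(2·t). En prenant d/dt de v(t), nous trouvons a(t) = 16·sin(2·t). En prenant d/dt de a(t), nous trouvons j(t) = 32·cos(2·t). La dérivée du jerk donne le snap: s(t) = -64·sin(2·t). Nous avons le snap s(t) = -64·sin(2·t). En substituant t = 5.153213396947612: s(5.153213396947612) = 49.3944567456657.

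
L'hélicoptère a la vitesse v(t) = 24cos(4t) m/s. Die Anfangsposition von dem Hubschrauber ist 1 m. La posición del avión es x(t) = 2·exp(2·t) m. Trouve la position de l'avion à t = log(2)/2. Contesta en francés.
De l'équation de la position x(t) = 2·exp(2·t), nous substituons t = log(2)/2 pour obtenir x = 4.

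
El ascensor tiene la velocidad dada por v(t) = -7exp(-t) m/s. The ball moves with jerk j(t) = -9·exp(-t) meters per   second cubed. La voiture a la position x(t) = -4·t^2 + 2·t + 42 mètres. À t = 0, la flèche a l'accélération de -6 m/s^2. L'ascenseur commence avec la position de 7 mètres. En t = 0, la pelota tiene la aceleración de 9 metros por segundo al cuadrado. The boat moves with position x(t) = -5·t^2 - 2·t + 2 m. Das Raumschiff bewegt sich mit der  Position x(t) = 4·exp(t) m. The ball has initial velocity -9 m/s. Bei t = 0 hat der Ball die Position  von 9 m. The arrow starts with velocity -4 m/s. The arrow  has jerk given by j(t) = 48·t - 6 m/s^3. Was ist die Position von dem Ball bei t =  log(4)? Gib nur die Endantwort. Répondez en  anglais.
x(log(4)) = 9/4.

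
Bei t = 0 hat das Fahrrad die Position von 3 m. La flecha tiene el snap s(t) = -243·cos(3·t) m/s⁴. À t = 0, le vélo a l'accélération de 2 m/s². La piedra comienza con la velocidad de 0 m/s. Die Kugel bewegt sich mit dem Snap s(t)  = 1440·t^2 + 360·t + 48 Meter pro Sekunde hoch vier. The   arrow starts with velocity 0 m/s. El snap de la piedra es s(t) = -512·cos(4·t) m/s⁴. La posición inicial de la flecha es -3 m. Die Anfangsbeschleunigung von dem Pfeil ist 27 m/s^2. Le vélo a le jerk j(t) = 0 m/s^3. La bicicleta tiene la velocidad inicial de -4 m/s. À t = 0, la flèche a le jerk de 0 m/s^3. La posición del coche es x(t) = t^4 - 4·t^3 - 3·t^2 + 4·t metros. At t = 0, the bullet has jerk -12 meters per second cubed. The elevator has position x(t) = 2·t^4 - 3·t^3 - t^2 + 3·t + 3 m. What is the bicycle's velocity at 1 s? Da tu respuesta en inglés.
To find the answer, we compute 2 integrals of j(t) = 0. The antiderivative of jerk, with a(0) = 2, gives acceleration: a(t) = 2. The antiderivative of acceleration is velocity. Using v(0) = -4, we get v(t) = 2·t - 4. Using v(t) = 2·t - 4 and substituting t = 1, we find v = -2.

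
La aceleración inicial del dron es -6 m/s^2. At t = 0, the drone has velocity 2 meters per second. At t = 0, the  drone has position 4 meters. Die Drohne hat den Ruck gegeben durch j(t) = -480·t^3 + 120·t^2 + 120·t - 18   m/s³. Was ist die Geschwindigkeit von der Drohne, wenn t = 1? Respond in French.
Nous devons intégrer notre équation du jerk j(t) = -480·t^3 + 120·t^2 + 120·t - 18 2 fois. L'intégrale du jerk est l'accélération. En utilisant a(0) = -6, nous obtenons a(t) = -120·t^4 + 40·t^3 + 60·t^2 - 18·t - 6. En prenant ∫a(t)dt et en appliquant v(0) = 2, nous trouvons v(t) = -24·t^5 + 10·t^4 + 20·t^3 - 9·t^2 - 6·t + 2. De l'équation de la vitesse v(t) = -24·t^5 + 10·t^4 + 20·t^3 - 9·t^2 - 6·t + 2, nous substituons t = 1 pour obtenir v = -7.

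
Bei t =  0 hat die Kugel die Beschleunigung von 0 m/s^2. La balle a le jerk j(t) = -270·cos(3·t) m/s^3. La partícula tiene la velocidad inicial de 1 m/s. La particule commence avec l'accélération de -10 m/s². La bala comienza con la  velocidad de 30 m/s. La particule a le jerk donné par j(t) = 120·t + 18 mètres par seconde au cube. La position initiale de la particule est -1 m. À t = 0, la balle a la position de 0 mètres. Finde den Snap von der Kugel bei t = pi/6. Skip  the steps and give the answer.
s(pi/6) = 810.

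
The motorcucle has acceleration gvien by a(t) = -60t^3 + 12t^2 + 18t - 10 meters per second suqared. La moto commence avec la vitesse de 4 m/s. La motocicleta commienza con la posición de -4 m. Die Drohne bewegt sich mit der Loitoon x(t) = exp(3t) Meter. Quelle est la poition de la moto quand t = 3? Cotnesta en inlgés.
We must find the antiderivative of our acceleration equation a(t) = -60·t^3 + 12·t^2 + 18·t - 10 2 times. The integral of acceleration, with v(0) = 4, gives velocity: v(t) = -15·t^4 + 4·t^3 + 9·t^2 - 10·t + 4. The antiderivative of velocity, with x(0) = -4, gives position: x(t) = -3·t^5 + t^4 + 3·t^3 - 5·t^2 + 4·t - 4. We have position x(t) = -3·t^5 + t^4 + 3·t^3 - 5·t^2 + 4·t - 4. Substituting t = 3: x(3) = -604.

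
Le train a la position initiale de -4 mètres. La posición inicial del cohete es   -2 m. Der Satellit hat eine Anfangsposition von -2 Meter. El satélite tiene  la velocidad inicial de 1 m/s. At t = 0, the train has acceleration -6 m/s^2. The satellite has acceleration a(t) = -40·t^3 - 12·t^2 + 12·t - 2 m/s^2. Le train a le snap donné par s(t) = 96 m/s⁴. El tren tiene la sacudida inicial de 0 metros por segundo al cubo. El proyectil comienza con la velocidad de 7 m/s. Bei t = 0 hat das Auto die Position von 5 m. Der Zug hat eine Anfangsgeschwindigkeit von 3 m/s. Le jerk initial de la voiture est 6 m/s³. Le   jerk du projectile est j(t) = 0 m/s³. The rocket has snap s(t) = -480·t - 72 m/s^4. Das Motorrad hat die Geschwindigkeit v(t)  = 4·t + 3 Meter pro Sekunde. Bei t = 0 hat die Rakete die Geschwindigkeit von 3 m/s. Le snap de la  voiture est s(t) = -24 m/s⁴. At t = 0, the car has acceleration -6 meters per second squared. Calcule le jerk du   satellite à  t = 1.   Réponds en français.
Nous devons dériver notre équation de l'accélération a(t) = -40·t^3 - 12·t^2 + 12·t - 2 1 fois. La dérivée de l'accélération donne le jerk: j(t) = -120·t^2 - 24·t + 12. En utilisant j(t) = -120·t^2 - 24·t + 12 et en substituant t = 1, nous trouvons j = -132.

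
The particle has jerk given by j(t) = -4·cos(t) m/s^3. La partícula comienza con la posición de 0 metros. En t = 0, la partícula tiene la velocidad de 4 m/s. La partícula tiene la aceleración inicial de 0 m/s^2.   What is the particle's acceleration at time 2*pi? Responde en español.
Partiendo de la sacudida j(t) = -4·cos(t), tomamos 1 integral. Tomando ∫j(t)dt y aplicando a(0) = 0, encontramos a(t) = -4·sin(t). Usando a(t) = -4·sin(t) y sustituyendo t = 2*pi, encontramos a = 0.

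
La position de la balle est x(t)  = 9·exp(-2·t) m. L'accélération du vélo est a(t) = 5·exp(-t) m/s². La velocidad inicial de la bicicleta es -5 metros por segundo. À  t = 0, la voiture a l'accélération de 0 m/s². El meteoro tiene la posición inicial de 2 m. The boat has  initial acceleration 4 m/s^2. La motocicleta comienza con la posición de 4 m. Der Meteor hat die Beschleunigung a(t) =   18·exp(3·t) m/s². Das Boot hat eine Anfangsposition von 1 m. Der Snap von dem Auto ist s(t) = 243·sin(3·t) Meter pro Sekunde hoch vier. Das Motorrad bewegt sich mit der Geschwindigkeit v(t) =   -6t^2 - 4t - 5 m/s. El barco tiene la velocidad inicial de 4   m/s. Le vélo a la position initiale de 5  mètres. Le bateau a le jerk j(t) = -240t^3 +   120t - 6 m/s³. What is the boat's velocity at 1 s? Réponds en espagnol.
Necesitamos integrar nuestra ecuación de la sacudida j(t) = -240·t^3 + 120·t - 6 2 veces. La integral de la sacudida es la aceleración. Usando a(0) = 4, obtenemos a(t) = -60·t^4 + 60·t^2 - 6·t + 4. Integrando la aceleración y usando la condición inicial v(0) = 4, obtenemos v(t) = -12·t^5 + 20·t^3 - 3·t^2 + 4·t + 4. Tenemos la velocidad v(t) = -12·t^5 + 20·t^3 - 3·t^2 + 4·t + 4. Sustituyendo t = 1: v(1) = 13.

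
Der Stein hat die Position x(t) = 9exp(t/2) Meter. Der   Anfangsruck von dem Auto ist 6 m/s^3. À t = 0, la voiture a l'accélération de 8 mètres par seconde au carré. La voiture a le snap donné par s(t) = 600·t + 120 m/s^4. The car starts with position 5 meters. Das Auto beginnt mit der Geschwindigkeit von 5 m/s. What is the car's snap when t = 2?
From the given snap equation s(t) = 600·t + 120, we substitute t = 2 to get s = 1320.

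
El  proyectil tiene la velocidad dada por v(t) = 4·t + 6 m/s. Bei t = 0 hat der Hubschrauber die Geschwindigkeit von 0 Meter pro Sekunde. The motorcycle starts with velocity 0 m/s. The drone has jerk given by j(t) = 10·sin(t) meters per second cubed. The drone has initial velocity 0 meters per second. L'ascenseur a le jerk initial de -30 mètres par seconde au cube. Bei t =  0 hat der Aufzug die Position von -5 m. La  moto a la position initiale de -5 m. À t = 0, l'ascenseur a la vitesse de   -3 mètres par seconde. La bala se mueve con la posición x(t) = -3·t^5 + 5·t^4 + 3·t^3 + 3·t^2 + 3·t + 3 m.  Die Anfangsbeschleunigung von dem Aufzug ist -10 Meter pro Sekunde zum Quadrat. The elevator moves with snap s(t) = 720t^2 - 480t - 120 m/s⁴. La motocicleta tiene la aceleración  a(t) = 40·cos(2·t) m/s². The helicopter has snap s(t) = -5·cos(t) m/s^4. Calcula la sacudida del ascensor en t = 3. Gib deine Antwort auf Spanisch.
Para resolver esto, necesitamos tomar 1 antiderivada de nuestra ecuación del snap s(t) = 720·t^2 - 480·t - 120. La integral del snap es la sacudida. Usando j(0) = -30, obtenemos j(t) = 240·t^3 - 240·t^2 - 120·t - 30. Usando j(t) = 240·t^3 - 240·t^2 - 120·t - 30 y sustituyendo t = 3, encontramos j = 3930.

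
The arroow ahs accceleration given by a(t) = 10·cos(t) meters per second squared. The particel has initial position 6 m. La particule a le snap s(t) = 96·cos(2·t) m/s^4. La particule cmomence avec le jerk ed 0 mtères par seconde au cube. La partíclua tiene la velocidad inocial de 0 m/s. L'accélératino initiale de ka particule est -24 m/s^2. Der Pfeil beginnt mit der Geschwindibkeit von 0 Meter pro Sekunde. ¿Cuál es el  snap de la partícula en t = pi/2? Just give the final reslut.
La respuesta es -96.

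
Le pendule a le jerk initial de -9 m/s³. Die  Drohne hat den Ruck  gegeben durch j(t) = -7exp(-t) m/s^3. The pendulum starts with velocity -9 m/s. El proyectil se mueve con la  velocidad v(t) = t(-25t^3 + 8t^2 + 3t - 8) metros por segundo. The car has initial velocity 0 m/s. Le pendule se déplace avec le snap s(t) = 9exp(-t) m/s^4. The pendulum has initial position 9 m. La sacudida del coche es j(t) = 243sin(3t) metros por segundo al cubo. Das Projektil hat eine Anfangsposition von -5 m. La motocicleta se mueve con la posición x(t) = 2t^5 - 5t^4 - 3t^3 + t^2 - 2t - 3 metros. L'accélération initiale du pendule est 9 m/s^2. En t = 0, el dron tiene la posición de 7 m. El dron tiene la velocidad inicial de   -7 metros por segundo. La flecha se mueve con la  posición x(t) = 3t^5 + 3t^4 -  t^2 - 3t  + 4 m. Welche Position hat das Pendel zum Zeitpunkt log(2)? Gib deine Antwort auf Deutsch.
Ausgehend von dem Snap s(t) = 9·exp(-t), nehmen wir 4 Stammfunktionen. Die Stammfunktion von dem Snap, mit j(0) = -9, ergibt den Ruck: j(t) = -9·exp(-t). Die Stammfunktion von dem Ruck ist die Beschleunigung. Mit a(0) = 9 erhalten wir a(t) = 9·exp(-t). Durch Integration von der Beschleunigung und Verwendung der Anfangsbedingung v(0) = -9, erhalten wir v(t) = -9·exp(-t). Das Integral von der Geschwindigkeit ist die Position. Mit x(0) = 9 erhalten wir x(t) = 9·exp(-t). Mit x(t) = 9·exp(-t) und Einsetzen von t = log(2), finden wir x = 9/2.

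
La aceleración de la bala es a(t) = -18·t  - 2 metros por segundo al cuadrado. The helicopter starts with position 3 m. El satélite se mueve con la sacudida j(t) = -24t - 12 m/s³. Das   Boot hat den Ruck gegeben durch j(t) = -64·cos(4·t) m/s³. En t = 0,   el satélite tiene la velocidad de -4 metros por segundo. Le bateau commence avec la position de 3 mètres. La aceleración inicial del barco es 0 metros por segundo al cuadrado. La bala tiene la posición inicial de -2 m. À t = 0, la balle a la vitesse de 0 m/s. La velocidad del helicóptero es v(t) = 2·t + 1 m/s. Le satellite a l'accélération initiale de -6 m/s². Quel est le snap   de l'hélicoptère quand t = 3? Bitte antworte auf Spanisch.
Debemos derivar nuestra ecuación de la velocidad v(t) = 2·t + 1 3 veces. La derivada de la velocidad da la aceleración: a(t) = 2. Tomando d/dt de a(t), encontramos j(t) = 0. Tomando d/dt de j(t), encontramos s(t) = 0. Tenemos el snap s(t) = 0. Sustituyendo t = 3: s(3) = 0.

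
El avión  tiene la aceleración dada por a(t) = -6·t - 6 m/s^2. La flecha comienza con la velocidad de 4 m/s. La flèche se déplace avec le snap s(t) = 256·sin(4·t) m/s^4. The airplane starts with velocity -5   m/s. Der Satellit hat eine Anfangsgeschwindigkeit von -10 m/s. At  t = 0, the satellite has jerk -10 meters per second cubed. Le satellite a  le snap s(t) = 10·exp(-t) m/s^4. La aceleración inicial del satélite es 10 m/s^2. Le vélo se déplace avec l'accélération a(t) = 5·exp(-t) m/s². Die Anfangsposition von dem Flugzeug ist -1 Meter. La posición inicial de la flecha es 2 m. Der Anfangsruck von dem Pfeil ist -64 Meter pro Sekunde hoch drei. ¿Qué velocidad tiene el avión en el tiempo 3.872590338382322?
Para resolver esto, necesitamos tomar 1 integral de nuestra ecuación de la aceleración a(t) = -6·t - 6. Integrando la aceleración y usando la condición inicial v(0) = -5, obtenemos v(t) = -3·t^2 - 6·t - 5. Usando v(t) = -3·t^2 - 6·t - 5 y sustituyendo t = 3.872590338382322, encontramos v = -73.2264098170902.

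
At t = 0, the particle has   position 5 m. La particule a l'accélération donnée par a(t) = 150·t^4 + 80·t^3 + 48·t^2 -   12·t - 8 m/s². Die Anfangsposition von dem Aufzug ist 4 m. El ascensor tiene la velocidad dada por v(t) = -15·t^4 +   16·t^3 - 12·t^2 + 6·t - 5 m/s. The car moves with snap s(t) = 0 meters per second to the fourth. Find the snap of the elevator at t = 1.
To solve this, we need to take 3 derivatives of our velocity equation v(t) = -15·t^4 + 16·t^3 - 12·t^2 + 6·t - 5. The derivative of velocity gives acceleration: a(t) = -60·t^3 + 48·t^2 - 24·t + 6. Taking d/dt of a(t), we find j(t) = -180·t^2 + 96·t - 24. The derivative of jerk gives snap: s(t) = 96 - 360·t. From the given snap equation s(t) = 96 - 360·t, we substitute t = 1 to get s = -264.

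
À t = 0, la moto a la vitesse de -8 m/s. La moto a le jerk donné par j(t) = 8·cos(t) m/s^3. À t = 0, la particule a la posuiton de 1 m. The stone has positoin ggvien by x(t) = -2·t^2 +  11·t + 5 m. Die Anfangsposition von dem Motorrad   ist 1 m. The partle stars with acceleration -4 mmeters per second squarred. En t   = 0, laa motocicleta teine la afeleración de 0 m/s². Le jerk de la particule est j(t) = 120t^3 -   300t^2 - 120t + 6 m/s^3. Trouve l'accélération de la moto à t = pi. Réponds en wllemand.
Um dies zu lösen, müssen wir 1 Stammfunktion unserer Gleichung für den Ruck j(t) = 8·cos(t) finden. Durch Integration von dem Ruck und Verwendung der Anfangsbedingung a(0) = 0, erhalten wir a(t) = 8·sin(t). Mit a(t) = 8·sin(t) und Einsetzen von t = pi, finden wir a = 0.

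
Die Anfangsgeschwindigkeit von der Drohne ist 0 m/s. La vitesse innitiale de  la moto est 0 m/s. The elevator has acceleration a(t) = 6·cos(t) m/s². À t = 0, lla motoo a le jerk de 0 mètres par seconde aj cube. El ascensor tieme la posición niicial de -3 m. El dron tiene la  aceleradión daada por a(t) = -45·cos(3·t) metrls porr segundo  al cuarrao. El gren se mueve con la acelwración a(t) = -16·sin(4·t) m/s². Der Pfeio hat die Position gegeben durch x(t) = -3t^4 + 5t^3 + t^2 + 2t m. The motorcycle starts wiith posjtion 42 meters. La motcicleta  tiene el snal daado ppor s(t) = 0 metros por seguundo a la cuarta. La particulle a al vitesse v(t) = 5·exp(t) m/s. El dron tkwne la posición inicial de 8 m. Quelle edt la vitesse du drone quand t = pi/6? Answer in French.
Nous devons trouver l'intégrale de notre équation de l'accélération a(t) = -45·cos(3·t) 1 fois. En intégrant l'accélération et en utilisant la condition initiale v(0) = 0, nous obtenons v(t) = -15·sin(3·t). Nous avons la vitesse v(t) = -15·sin(3·t). En substituant t = pi/6: v(pi/6) = -15.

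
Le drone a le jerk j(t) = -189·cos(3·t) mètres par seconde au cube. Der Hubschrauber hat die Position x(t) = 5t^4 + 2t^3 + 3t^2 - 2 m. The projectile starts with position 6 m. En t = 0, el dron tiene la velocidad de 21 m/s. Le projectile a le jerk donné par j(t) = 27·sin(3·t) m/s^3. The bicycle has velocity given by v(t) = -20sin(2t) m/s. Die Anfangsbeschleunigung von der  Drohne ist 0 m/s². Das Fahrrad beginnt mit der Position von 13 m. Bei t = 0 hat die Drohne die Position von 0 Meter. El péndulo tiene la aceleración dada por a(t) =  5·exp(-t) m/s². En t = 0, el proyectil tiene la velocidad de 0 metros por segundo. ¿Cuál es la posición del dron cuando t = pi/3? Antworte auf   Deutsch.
Um dies zu lösen, müssen wir 3 Stammfunktionen unserer Gleichung für den Ruck j(t) = -189·cos(3·t) finden. Das Integral von dem Ruck, mit a(0) = 0, ergibt die Beschleunigung: a(t) = -63·sin(3·t). Die Stammfunktion von der Beschleunigung, mit v(0) = 21, ergibt die Geschwindigkeit: v(t) = 21·cos(3·t). Mit ∫v(t)dt und Anwendung von x(0) = 0, finden wir x(t) = 7·sin(3·t). Aus der Gleichung für die Position x(t) = 7·sin(3·t), setzen wir t = pi/3 ein und erhalten x = 0.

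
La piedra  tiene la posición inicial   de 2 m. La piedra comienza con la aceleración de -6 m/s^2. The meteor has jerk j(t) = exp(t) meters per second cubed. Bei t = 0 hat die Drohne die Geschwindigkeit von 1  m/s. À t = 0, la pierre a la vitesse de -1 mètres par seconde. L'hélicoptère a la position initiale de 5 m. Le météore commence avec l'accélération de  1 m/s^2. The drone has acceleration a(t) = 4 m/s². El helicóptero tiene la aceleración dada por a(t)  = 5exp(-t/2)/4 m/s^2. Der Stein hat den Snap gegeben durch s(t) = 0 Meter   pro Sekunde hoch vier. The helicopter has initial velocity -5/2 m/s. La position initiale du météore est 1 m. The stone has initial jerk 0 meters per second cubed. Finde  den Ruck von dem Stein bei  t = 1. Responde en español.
Necesitamos integrar nuestra ecuación del snap s(t) = 0 1 vez. Integrando el snap y usando la condición inicial j(0) = 0, obtenemos j(t) = 0. Tenemos la sacudida j(t) = 0. Sustituyendo t = 1: j(1) = 0.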